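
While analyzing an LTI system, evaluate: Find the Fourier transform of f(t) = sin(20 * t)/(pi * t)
sin(W * t)/(pi * t)=(W/pi) * sinc(W * t/pi) is the impulse response of the ideal low-pass filter with cutoff W (here W=20).
Its Fourier transform is a rectangular function:
F(omega)=1 for |omega| < 20, 0 otherwise

Answer: rect(omega/40) [i.e., 1 for |omega| < 20, 0 otherwise]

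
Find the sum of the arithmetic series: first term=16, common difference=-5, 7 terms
Last term: a_n = 16 + (7 - 1)·-5 = -14
Sum = n(a_1 + a_n)/2 = 7(16 + (-14))/2 = 7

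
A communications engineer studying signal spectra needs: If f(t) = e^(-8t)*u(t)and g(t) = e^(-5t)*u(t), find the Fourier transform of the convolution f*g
By the convolution theorem: F{f * g}=F(omega) * G(omega)
F(omega)=1/(8 + j * omega), G(omega)=1/(5 + j * omega)
F{f * g}=1/((8 + j * omega)(5 + j * omega))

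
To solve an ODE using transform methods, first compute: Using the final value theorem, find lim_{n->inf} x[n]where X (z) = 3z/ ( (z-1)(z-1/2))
Final value theorem: lim x[n] = lim_{z->1} (z-1)*X(z)
(z-1)*X(z) = 3z/(z-1/2)
As z->1: 3/(1 - 1/2) = 3/(1/2) = 6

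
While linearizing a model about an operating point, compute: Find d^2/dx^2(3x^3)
Apply power rule 2 times:
d^1: 9x^2
d^2: 18x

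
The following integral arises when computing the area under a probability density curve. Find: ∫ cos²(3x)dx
Using identity cos²(u)=(1 + cos(2u))/2:
∫ (1 + cos(6x))/2 dx=x/2 + sin(6x)/12 + C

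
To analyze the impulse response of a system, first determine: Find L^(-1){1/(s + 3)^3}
L^(-1){1/(s-a)^n} = t^(n-1)·e^(at)/(n-1)!
Here a = -3, n = 3: t^2·e^(-3t)/2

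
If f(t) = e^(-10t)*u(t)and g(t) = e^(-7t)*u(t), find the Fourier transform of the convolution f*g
By the convolution theorem: F{f * g} = F(omega) * G(omega)
F(omega) = 1/(10+j * omega), G(omega) = 1/(7+j * omega)
F{f * g} = 1/((10+j * omega)(7+j * omega))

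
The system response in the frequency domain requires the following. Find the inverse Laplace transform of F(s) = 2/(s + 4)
L^(-1){2/(s-a)}=c·e^(at)
Here a=-4, c=2

Answer: 2e^(-4t)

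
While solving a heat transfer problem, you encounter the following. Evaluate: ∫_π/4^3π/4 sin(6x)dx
Antiderivative: -cos(6x)/6
Evaluate at bounds: [-cos(6·3π/4)/6] - [-cos(6·π/4)/6]
= (-(0)+(0))/6 = 0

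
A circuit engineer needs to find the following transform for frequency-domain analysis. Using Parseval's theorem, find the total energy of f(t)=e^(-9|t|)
Parseval's theorem: E=integral |f(t)|^2 dt=(1/2pi) integral |F(omega)|^2 domega
E=integral_{-inf}^{inf} e^(-18|t|) dt=2*integral_0^inf e^(-18t) dt=2/(2*9)=1/9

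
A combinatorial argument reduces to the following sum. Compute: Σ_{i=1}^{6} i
Using formula: Σ i^1 = n(n + 1)/2 = 6·7/2 = 21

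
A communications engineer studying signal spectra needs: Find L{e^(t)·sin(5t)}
First shifting: L{e^(at)f(t)} = F(s-a)
L{sin(5t)} = 5/(s²+25)
Shift: 5/((s-1)²+25)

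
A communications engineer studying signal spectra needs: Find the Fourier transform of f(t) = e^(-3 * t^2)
The Fourier transform of a Gaussian e^(-a*t^2) is sqrt(pi/a)*e^(-omega^2/(4a)).
With a=3: F(omega)=sqrt(pi/3)*e^(-omega^2/12)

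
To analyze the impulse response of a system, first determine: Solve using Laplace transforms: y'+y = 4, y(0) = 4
Take L of both sides: sY(s)-4+Y(s) = 4/s
Y(s)(s+1) = 4/s+4
Y(s) = 4/(s(s+1))+4/(s+1)
Partial fractions: 4/(s(s+1)) = 4/s - 4/(s+1)
So Y(s) = 4/s
Inverse transform (L^(-1){1/s} = 1, L^(-1){1/(s+1)} = e^(-t)):

Answer: y(t) = 4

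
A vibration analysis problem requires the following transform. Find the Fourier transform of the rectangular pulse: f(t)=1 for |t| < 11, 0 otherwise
F(omega)=integral from -11 to 11 of e^(-j * omega * t) dt
=2 * sin(11 * omega)/omega=22 * sinc(11 * omega/pi)

Answer: 2 * sin(11 * omega)/omega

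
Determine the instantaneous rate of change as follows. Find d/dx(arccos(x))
d/dx[arccos(u)] = -u'/√(1-u²), u = x, u' = 1

Answer: -1/√(1-x²)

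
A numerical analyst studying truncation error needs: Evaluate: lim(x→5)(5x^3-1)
Polynomial is continuous, so substitute x = 5:
5·5^3-1 = 624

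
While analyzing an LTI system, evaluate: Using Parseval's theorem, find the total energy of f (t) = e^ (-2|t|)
Parseval's theorem: E = integral |f(t)|^2 dt = (1/2pi) integral |F(omega)|^2 domega
E = integral_{-inf}^{inf} e^(-4|t|) dt = 2*integral_0^inf e^(-4t) dt = 2/(2*2) = 1/2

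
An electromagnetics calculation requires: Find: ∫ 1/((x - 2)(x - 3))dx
Partial fractions: 1/((x-2)(x-3))=A/(x-2)+B/(x-3)
A=-1, B=1
∫ [-1· 1/(x-2)+1· 1/(x-3)] dx
=(1)[ln|x-3| - ln|x-2|]+C

Answer: ln|(x-3)/(x-2)|+C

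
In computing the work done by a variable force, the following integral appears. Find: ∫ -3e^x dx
Since d/dx[e^x] = + e^x, we get -3e^x + C

Answer: -3e^x + C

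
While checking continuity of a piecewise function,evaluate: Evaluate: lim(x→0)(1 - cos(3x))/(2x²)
Using 1-cos(u) ≈ u²/2 for small u:
(1-cos(3x)) ≈ (3x)²/2=9x²/2
So limit=9/(2·2)=9/4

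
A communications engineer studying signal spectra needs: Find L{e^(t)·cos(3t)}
First shifting: L{e^(at)f(t)}=F(s-a)
L{cos(3t)}=s/(s² + 9)
Shift: (s-1)/((s-1)² + 9)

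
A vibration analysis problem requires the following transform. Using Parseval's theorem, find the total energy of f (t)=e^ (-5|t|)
Parseval's theorem: E=integral |f(t)|^2 dt=(1/2pi) integral |F(omega)|^2 domega
E=integral_{-inf}^{inf} e^(-10|t|) dt=2*integral_0^inf e^(-10t) dt=2/(2*5)=1/5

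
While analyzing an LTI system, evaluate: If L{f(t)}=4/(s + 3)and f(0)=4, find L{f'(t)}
L{f'(t)} = s·F(s) - f(0) = 4s/(s + 3) - 4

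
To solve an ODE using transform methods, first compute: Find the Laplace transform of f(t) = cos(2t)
L{cos(wt)} = s/(s²+w²)
L{cos(2t)} = s/(s²+4)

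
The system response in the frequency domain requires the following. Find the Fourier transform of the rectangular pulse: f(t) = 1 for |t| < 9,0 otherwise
F(omega) = integral from -9 to 9 of e^(-j * omega * t) dt
= 2 * sin(9 * omega)/omega = 18 * sinc(9 * omega/pi)

Answer: 2 * sin(9 * omega)/omega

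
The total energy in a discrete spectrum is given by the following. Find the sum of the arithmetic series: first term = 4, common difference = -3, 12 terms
Last term: a_n=4 + (12 - 1)·-3=-29
Sum=n(a_1 + a_n)/2=12(4 + (-29))/2=-150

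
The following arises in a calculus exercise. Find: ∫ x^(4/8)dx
Power rule: ∫ x^(1/2) dx = x^(3/2)/(3/2) + C

Answer: (2/3)·x^(3/2) + C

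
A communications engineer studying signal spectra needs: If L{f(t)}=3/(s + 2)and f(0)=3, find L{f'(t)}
L{f'(t)}=s·F(s) - f(0)=3s/(s+2)-3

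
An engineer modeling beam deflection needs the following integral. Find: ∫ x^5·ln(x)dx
By parts: u=ln(x), dv=x^5 dx
du=1/x dx, v=x^6/6
=x^6·ln(x)/6 - ∫ x^5/6 dx
=x^6·ln(x)/6 - x^6/36 + C

Answer: x^6(ln(x)/6 - 1/36) + C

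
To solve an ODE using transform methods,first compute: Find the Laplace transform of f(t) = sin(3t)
L{sin(wt)} = w/(s²+w²)
L{sin(3t)} = 3/(s²+9)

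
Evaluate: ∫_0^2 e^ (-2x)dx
Antiderivative: (1/(-2))e^(-2x)
Evaluate: (1/(-2))(e^-4-1)

Answer: (e^-4-1)/(-2)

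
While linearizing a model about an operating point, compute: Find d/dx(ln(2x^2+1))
Chain rule: d/dx[ln(u)] = u'/u where u = 2x^2+1
u' = 4x

Answer: (4x)/(2x^2+1)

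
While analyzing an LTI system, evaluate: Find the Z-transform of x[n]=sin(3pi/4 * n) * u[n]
Z{sin(w0*n)*u[n]} = z*sin(w0)/(z^2 - 2z*cos(w0) + 1)
With w0 = 3pi/4: X(z) = z*sin(3pi/4)/(z^2 - 2z*cos(3pi/4) + 1)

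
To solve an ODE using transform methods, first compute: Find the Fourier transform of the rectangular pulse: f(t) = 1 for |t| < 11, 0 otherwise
F(omega)=integral from -11 to 11 of e^(-j * omega * t) dt
=2 * sin(11 * omega)/omega=22 * sinc(11 * omega/pi)

Answer: 2 * sin(11 * omega)/omega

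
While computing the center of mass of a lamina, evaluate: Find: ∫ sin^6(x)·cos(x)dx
Let u=sin(x), du=cos(x) dx
∫ u^6 du=u^7/7 + C

Answer: sin^7(x)/7 + C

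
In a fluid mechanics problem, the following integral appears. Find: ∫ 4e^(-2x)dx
Since d/dx[e^(-2x)] = -2e^(-2x), we get -2 e^(-2x) + C

Answer: -2e^(-2x) + C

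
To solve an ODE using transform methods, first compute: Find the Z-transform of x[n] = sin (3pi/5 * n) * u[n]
Z{sin(w0*n)*u[n]} = z*sin(w0)/(z^2-2z*cos(w0)+1)
With w0 = 3pi/5: X(z) = z*sin(3pi/5)/(z^2-2z*cos(3pi/5)+1)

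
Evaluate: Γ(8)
Γ(n) = (n-1)! for positive integers
Γ(8) = 7! = 5040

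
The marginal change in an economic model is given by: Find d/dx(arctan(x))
d/dx[arctan(u)]=u'/(1 + u²), u=x, u'=1

Answer: 1/(1 + x²)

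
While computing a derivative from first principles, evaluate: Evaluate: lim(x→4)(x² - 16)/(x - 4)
Factor: (x² - 16)=(x-4)(x+4)
Cancel (x-4): lim(x→4) (x+4)=8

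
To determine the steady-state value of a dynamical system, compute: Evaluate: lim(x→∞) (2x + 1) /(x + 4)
Divide numerator and denominator by x:
lim (2+1/x)/(1+4/x) = 2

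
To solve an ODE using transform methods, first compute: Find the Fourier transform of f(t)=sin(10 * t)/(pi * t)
sin(W*t)/(pi*t)=(W/pi)*sinc(W*t/pi) is the impulse response of the ideal low-pass filter with cutoff W (here W=10).
Its Fourier transform is a rectangular function:
F(omega)=1 for |omega| < 10, 0 otherwise

Answer: rect(omega/20) [i.e., 1 for |omega| < 10, 0 otherwise]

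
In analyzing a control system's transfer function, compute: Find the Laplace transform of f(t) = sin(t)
L{sin(wt)}=w/(s² + w²)
L{sin(t)}=1/(s² + 1)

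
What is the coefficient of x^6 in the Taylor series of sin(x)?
sin(x) has only odd powers. Coefficient of x^6=0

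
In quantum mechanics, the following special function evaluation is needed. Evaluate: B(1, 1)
B(x,y) = Γ(x)Γ(y)/Γ(x + y) = (x-1)!(y-1)!/(x + y-1)!
B(1,1) = 0!·0!/1! = 1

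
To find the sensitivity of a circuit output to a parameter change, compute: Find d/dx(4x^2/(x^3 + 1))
Quotient rule: (f/g)' = (f'g - fg')/g²
f = 4x^2, f' = 8x
g = x^3+1, g' = 3x^2

Answer: (8x·(x^3+1)-12x^4)/(x^3+1)²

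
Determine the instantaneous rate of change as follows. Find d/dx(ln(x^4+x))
Chain rule: d/dx[ln(u)]=u'/u where u=x^4+x
u'=4x^3+1

Answer: (4x^3+1)/(x^4+x)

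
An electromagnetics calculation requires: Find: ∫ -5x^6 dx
Using power rule: ∫ -5x^6 dx=-5/7 x^7+C=(-5/7)x^7+C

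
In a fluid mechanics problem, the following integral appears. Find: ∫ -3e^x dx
Since d/dx[e^x]=+ e^x, we get -3e^x + C

Answer: -3e^x + C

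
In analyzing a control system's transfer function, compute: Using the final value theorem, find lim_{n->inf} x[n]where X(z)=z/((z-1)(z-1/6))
Final value theorem: lim x[n] = lim_{z->1} (z-1)*X(z)
(z-1)*X(z) = z/(z-1/6)
As z->1: 1/(1-1/6) = 1/(5/6) = 6/5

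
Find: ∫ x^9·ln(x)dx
By parts: u = ln(x), dv = x^9 dx
du = 1/x dx, v = x^10/10
= x^10·ln(x)/10 - ∫ x^9/10 dx
= x^10·ln(x)/10 - x^10/100 + C

Answer: x^10(ln(x)/10 - 1/100) + C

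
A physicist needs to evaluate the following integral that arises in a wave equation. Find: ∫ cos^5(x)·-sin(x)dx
Let u=cos(x), du=-sin(x) dx
∫ u^5 du=u^6/6+C

Answer: cos^6(x)/6+C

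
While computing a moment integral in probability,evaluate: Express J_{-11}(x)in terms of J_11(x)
For integer n: J_{-n}(x)=(-1)^n J_n(x)
With n=11: J_{-11}(x)=(-1)^11 J_11(x)=-J_11(x)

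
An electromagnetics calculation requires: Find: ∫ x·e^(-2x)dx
Integration by parts: u=x, dv=e^(-2x) dx
du=dx, v=e^(-2x)/(-2)
=x·e^(-2x)/(-2) - ∫ e^(-2x)/(-2) dx
=x·e^(-2x)/(-2) - e^(-2x)/4+C

Answer: e^(-2x)(x/(-2)-1/4)+C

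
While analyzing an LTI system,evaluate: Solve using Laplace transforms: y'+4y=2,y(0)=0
Take L of both sides: sY(s)-0+4Y(s) = 2/s
Y(s)(s+4) = 2/s+0
Y(s) = 2/(s(s+4))+0/(s+4)
Partial fractions: 2/(s(s+4)) = (1/2)/s - (1/2)/(s+4)
So Y(s) = (1/2)/s - (1/2)/(s+4)
Inverse transform (L^(-1){1/s} = 1, L^(-1){1/(s+4)} = e^(-4t)):

Answer: y(t) = 1/2 - (1/2)·e^(-4t)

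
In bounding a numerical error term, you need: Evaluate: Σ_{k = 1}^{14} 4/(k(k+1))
Partial fractions: 4/(k(k + 1)) = 4/k - 4/(k + 1)
Telescoping sum: 4(1 - 1/15) = 4·14/15

Answer: 56/15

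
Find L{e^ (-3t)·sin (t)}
First shifting: L{e^(at)f(t)} = F(s-a)
L{sin(t)} = 1/(s²+1)
Shift: 1/((s+3)²+1)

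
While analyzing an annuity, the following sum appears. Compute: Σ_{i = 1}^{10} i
Using formula: Σ i^1=n(n + 1)/2=10·11/2=55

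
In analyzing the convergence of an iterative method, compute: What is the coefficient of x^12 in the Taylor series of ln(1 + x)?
ln(1+x)=Σ (-1)^(n+1) x^n/n
Coefficient of x^12=(-1)^13/12=-1/12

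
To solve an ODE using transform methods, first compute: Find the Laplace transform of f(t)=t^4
L{t^n} = n!/s^(n + 1)
L{t^4} = 4!/s^5 = 24/s^5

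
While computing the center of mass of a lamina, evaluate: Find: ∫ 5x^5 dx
Using power rule: ∫ 5x^5 dx = 5/6 x^6+C = (5/6)x^6+C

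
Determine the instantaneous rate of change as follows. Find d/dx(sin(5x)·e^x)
Product rule: (fg)' = f'g+fg'
f = sin(5x), f' = 5·cos(5x)
g = e^x, g' = e^x

Answer: 5·cos(5x)·e^x+sin(5x)·e^x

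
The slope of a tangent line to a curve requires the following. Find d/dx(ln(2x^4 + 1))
Chain rule: d/dx[ln(u)]=u'/u where u=2x^4 + 1
u'=8x^3

Answer: (8x^3)/(2x^4 + 1)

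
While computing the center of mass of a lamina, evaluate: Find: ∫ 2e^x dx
Since d/dx[e^x]=+ e^x, we get 2e^x + C

Answer: 2e^x + C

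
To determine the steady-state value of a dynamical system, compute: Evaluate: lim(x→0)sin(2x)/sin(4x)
sin(u) ≈ u for small u:
sin(2x)/sin(4x) ≈ 2x/(4x) = 2/4

Answer: 1/2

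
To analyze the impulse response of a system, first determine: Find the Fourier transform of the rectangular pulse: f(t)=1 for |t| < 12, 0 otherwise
F(omega)=integral from -12 to 12 of e^(-j*omega*t) dt
=2*sin(12*omega)/omega=24*sinc(12*omega/pi)

Answer: 2*sin(12*omega)/omega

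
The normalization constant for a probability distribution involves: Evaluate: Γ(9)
Γ(n)=(n-1)! for positive integers
Γ(9)=8!=40320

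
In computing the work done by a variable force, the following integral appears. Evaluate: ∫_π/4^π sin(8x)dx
Antiderivative: -cos(8x)/8
Evaluate at bounds: [-cos(8·π)/8] - [-cos(8·π/4)/8]
=(-(1)+(1))/8=0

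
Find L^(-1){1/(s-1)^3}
L^(-1){1/(s-a)^n}=t^(n-1)·e^(at)/(n-1)!
Here a=1, n=3: t^2·e^(t)/2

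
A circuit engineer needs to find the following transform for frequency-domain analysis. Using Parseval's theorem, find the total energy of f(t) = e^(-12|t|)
Parseval's theorem: E = integral |f(t)|^2 dt = (1/2pi) integral |F(omega)|^2 domega
E = integral_{-inf}^{inf} e^(-24|t|) dt = 2 * integral_0^inf e^(-24t) dt = 2/(2 * 12) = 1/12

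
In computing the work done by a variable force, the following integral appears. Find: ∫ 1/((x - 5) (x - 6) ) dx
Partial fractions: 1/((x-5)(x-6)) = A/(x-5)+B/(x-6)
A = -1, B = 1
∫ [-1· 1/(x-5)+1· 1/(x-6)] dx
= (1)[ln|x-6| - ln|x-5|]+C

Answer: ln|(x-6)/(x-5)|+C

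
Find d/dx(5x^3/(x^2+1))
Quotient rule: (f/g)' = (f'g - fg')/g²
f = 5x^3, f' = 15x^2
g = x^2+1, g' = 2x

Answer: (15x^2·(x^2+1)-10x^4)/(x^2+1)²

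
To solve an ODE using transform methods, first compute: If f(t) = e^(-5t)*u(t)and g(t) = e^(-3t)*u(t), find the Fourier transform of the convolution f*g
By the convolution theorem: F{f*g} = F(omega)*G(omega)
F(omega) = 1/(5+j*omega), G(omega) = 1/(3+j*omega)
F{f*g} = 1/((5+j*omega)(3+j*omega))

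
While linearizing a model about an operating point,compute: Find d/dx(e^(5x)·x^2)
Product rule: (fg)'=f'g + fg'
f=e^(5x), f'=5·e^(5x)
g=x^2, g'=2x

Answer: 5·e^(5x)·x^2 + 2·e^(5x)·x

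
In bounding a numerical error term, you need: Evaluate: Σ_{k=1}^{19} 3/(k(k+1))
Partial fractions: 3/(k(k+1)) = 3/k - 3/(k+1)
Telescoping sum: 3(1-1/20) = 3·19/20

Answer: 57/20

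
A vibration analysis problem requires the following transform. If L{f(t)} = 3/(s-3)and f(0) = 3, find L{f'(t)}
L{f'(t)}=s·F(s) - f(0)=3s/(s-3) - 3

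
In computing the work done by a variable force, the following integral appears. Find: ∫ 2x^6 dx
Using power rule: ∫ 2x^6 dx=2/7 x^7 + C=(2/7)x^7 + C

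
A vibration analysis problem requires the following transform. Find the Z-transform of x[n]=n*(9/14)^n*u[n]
Using the property Z{n*a^n*u[n]}=az/(z-a)^2
With a=9/14: X(z)=(9/14)z/(z - 9/14)^2, |z| > 9/14

Answer: (9/14)z/(z - 9/14)^2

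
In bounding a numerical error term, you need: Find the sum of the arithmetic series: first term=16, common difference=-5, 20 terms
Last term: a_n = 16 + (20 - 1)·-5 = -79
Sum = n(a_1 + a_n)/2 = 20(16 + (-79))/2 = -630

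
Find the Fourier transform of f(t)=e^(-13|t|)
Using the standard pair: F{e^(-a|t|)}=2a/(a^2 + omega^2)
With a=13: F(omega)=26/(169 + omega^2)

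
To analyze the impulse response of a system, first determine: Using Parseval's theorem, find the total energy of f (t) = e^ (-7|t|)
Parseval's theorem: E=integral |f(t)|^2 dt=(1/2pi) integral |F(omega)|^2 domega
E=integral_{-inf}^{inf} e^(-14|t|) dt=2*integral_0^inf e^(-14t) dt=2/(2*7)=1/7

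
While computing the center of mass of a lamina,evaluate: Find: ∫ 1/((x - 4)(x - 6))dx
Partial fractions: 1/((x-4)(x-6))=A/(x-4) + B/(x-6)
A=-1/2, B=1/2
∫ [-1/2· 1/(x-4) + 1/2· 1/(x-6)] dx
=(1/2)[ln|x-6| - ln|x-4|] + C

Answer: (1/2)·ln|(x-6)/(x-4)| + C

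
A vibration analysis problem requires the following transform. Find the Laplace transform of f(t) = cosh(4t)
L{cosh(at)}=s/(s²-a²)
L{cosh(4t)}=s/(s²-16)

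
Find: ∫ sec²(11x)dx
Since d/dx[tan(11x)] = 11sec²(11x), integral = tan(11x)/11 + C

Answer: (1/11)tan(11x) + C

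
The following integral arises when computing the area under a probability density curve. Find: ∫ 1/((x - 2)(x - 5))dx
Partial fractions: 1/((x-2)(x-5))=A/(x-2) + B/(x-5)
A=-1/3, B=1/3
∫ [-1/3· 1/(x-2) + 1/3· 1/(x-5)] dx
=(1/3)[ln|x-5| - ln|x-2|] + C

Answer: (1/3)·ln|(x-5)/(x-2)| + C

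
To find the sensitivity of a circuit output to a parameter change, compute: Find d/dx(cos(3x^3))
Chain rule: d/dx[cos(u)] = -sin(u)·u' where u = 3x^3
u' = 9x^2

Answer: -9x^2·sin(3x^3)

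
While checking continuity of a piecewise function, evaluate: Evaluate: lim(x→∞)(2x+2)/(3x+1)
Divide numerator and denominator by x:
lim (2+2/x)/(3+1/x) = 2/3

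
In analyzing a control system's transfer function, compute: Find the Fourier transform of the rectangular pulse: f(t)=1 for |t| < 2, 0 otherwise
F(omega)=integral from -2 to 2 of e^(-j*omega*t) dt
=2*sin(2*omega)/omega=4*sinc(2*omega/pi)

Answer: 2*sin(2*omega)/omega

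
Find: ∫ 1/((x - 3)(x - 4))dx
Partial fractions: 1/((x-3)(x-4)) = A/(x-3) + B/(x-4)
A = -1, B = 1
∫ [-1· 1/(x-3) + 1· 1/(x-4)] dx
= (1)[ln|x-4| - ln|x-3|] + C

Answer: ln|(x-4)/(x-3)| + C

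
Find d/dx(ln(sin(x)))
Chain rule: d/dx[ln(u)]=u'/u where u=sin(x)
u'=cos(x)

Answer: (cos(x))/(sin(x))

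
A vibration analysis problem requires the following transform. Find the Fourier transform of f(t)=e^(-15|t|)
Using the standard pair: F{e^(-a|t|)}=2a/(a^2+omega^2)
With a=15: F(omega)=30/(225+omega^2)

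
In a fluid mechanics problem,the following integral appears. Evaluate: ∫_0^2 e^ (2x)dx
Antiderivative: (1/2)e^(2x)
Evaluate: (1/2)(e^4-1)

Answer: (e^4-1)/2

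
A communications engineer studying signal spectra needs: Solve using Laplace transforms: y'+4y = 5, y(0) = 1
Take L of both sides: sY(s)-1+4Y(s) = 5/s
Y(s)(s+4) = 5/s+1
Y(s) = 5/(s(s+4))+1/(s+4)
Partial fractions: 5/(s(s+4)) = (5/4)/s - (5/4)/(s+4)
So Y(s) = (5/4)/s - (1/4)/(s+4)
Inverse transform (L^(-1){1/s} = 1, L^(-1){1/(s+4)} = e^(-4t)):

Answer: y(t) = 5/4 - (1/4)·e^(-4t)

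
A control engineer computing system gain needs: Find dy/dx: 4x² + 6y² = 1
Differentiate: 8x+12y·(dy/dx) = 0
dy/dx = -8x/(12y) = -(2/3)·(x/y)

Answer: dy/dx = -(2/3)·(x/y)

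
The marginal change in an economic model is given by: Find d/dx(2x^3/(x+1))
Quotient rule: (f/g)' = (f'g - fg')/g²
f = 2x^3, f' = 6x^2
g = x + 1, g' = 1

Answer: (6x^2·(x + 1) - 2x^3)/(x + 1)²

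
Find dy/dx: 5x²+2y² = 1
Differentiate: 10x+4y·(dy/dx)=0
dy/dx=-10x/(4y)=-(5/2)·(x/y)

Answer: dy/dx=-(5/2)·(x/y)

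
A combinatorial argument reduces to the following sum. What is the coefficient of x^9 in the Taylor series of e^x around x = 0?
Taylor series of e^x=Σ x^n/n!
Coefficient of x^9=1/9!=1/362880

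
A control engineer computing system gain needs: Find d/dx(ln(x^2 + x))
Chain rule: d/dx[ln(u)]=u'/u where u=x^2 + x
u'=2x + 1

Answer: (2x + 1)/(x^2 + x)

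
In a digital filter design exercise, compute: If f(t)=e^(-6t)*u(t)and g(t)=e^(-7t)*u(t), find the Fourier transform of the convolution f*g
By the convolution theorem: F{f*g} = F(omega)*G(omega)
F(omega) = 1/(6 + j*omega), G(omega) = 1/(7 + j*omega)
F{f*g} = 1/((6 + j*omega)(7 + j*omega))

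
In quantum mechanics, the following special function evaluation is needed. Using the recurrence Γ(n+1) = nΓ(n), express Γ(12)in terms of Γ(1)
Γ(12)=11Γ(11)=11·10Γ(10)=...=11!·Γ(1)=39916800·Γ(1)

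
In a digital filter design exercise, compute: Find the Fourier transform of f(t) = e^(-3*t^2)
The Fourier transform of a Gaussian e^(-a * t^2) is sqrt(pi/a) * e^(-omega^2/(4a)).
With a=3: F(omega)=sqrt(pi/3) * e^(-omega^2/12)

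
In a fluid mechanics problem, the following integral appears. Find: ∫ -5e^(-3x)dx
Since d/dx[e^(-3x)] = -3e^(-3x), we get 5/3 e^(-3x)+C

Answer: (5/3)e^(-3x)+C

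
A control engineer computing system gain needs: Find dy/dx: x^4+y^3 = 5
Differentiate: 4x^3 + 3y^2·(dy/dx)=0
dy/dx=-4x^3/(3y^2)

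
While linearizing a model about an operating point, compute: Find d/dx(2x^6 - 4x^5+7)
Power rule: d/dx(ax^n)=n·a·x^(n-1)
Term by term: 12·x^5-20·x^4

Answer: 12x^5-20x^4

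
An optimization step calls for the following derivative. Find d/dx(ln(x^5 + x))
Chain rule: d/dx[ln(u)] = u'/u where u = x^5+x
u' = 5x^4+1

Answer: (5x^4+1)/(x^5+x)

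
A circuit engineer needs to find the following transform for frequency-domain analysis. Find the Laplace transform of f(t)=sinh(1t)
L{sinh(at)} = a/(s²-a²)
L{sinh(1t)} = 1/(s²-1)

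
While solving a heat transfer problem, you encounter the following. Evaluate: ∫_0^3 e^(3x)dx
Antiderivative: (1/3)e^(3x)
Evaluate: (1/3)(e^9 - 1)

Answer: (e^9 - 1)/3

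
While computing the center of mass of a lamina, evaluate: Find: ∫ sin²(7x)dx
Using identity sin²(u)=(1 - cos(2u))/2:
∫ (1 - cos(14x))/2 dx=x/2 - sin(14x)/28 + C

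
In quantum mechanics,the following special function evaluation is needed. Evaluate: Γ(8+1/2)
Γ(n + 1/2)=(2n)!√π/(4^n·n!)
=20922789888000√π/(65536·40320)=(2027025/256)·√π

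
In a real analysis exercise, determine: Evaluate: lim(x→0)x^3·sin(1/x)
Squeeze theorem: -|x^3| ≤ x^3·sin(1/x) ≤ |x^3|
Since x^3 → 0 as x → 0, by squeeze theorem the limit is 0

Answer: 0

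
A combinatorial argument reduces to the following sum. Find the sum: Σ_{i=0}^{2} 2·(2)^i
Geometric series: S=a(1 - r^n)/(1 - r)
a=2, r=2, n=3
S=2(1 - 8)/-1=14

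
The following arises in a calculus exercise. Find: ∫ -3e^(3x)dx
Since d/dx[e^(3x)] = 3e^(3x), we get -1 e^(3x) + C

Answer: -e^(3x) + C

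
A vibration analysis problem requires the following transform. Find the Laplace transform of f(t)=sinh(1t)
L{sinh(at)} = a/(s²-a²)
L{sinh(1t)} = 1/(s²-1)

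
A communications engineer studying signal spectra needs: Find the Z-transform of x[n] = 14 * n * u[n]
Z{n*u[n]} = z/(z-1)^2
By linearity: Z{14*n*u[n]} = 14z/(z-1)^2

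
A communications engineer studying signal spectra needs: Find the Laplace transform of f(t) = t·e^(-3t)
L{t·e^(at)}=1/(s-a)²
L{t·e^(-3t)}=1/(s + 3)²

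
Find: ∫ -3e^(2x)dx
Since d/dx[e^(2x)] = 2e^(2x), we get -3/2 e^(2x) + C

Answer: (-3/2)e^(2x) + C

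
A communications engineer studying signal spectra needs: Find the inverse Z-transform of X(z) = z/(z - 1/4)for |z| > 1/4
Standard pair: z/(z-a) <-> a^n*u[n] for causal signals
With a = 1/4: x[n] = (1/4)^n*u[n]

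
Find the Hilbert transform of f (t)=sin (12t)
The Hilbert transform shifts each frequency component by -pi/2.
H{sin(wt)}=-cos(wt)
With w=12: H{sin(12t)}=-cos(12t)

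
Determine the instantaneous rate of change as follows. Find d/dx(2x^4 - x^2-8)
Power rule: d/dx(ax^n) = n·a·x^(n-1)
Term by term: 8·x^3 - 2·x

Answer: 8x^3 - 2x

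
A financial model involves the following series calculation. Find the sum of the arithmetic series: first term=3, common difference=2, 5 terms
Last term: a_n=3+(5-1)·2=11
Sum=n(a_1+a_n)/2=5(3+11)/2=35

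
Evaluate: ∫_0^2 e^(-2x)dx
Antiderivative: (1/(-2))e^(-2x)
Evaluate: (1/(-2))(e^-4 - 1)

Answer: (e^-4 - 1)/(-2)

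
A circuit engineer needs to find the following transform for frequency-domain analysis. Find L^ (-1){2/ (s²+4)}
L^(-1){w/(s² + w²)} = sin(wt)
Here w = 2

Answer: sin(2t)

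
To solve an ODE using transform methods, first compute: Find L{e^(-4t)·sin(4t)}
First shifting: L{e^(at)f(t)}=F(s-a)
L{sin(4t)}=4/(s²+16)
Shift: 4/((s+4)²+16)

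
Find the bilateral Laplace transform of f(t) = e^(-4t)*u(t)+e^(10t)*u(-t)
For e^(-4t) * u(t): L = 1/(s+4), Re(s) > -4
For e^(10t) * u(-t): L = -1/(s-10), Re(s) < 10
Combined: F(s) = 1/(s+4)-1/(s-10), -4 < Re(s) < 10

Answer: 1/(s+4)-1/(s-10), ROC: -4 < Re(s) < 10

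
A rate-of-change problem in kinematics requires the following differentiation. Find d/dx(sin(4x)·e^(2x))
Product rule: (fg)'=f'g+fg'
f=sin(4x), f'=4·cos(4x)
g=e^(2x), g'=2·e^(2x)

Answer: 4·cos(4x)·e^(2x)+2·sin(4x)·e^(2x)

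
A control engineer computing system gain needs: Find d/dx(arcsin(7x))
d/dx[arcsin(u)] = u'/√(1-u²), u = 7x, u' = 7

Answer: 7/√(1 - 49x²)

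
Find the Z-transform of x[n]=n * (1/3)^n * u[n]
Using the property Z{n * a^n * u[n]}=az/(z-a)^2
With a=1/3: X(z)=(1/3)z/(z - 1/3)^2, |z| > 1/3

Answer: (1/3)z/(z - 1/3)^2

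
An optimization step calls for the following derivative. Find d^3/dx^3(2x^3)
Apply power rule 3 times:
d^1: 6x^2
d^2: 12x
d^3: 12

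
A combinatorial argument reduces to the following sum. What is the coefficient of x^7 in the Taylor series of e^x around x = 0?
Taylor series of e^x=Σ x^n/n!
Coefficient of x^7=1/7!=1/5040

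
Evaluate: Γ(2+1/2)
Γ(n+1/2) = (2n)!√π/(4^n·n!)
= 24√π/(16·2) = (3/4)·√π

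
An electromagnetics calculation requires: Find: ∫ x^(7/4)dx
Power rule: ∫ x^(7/4) dx = x^(11/4)/(11/4)+C

Answer: (4/11)·x^(11/4)+C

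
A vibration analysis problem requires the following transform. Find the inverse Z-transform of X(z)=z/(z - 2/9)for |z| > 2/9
Standard pair: z/(z-a) <-> a^n * u[n] for causal signals
With a=2/9: x[n]=(2/9)^n * u[n]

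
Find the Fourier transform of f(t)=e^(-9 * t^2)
The Fourier transform of a Gaussian e^(-a*t^2) is sqrt(pi/a)*e^(-omega^2/(4a)).
With a=9: F(omega)=sqrt(pi)/3*e^(-omega^2/36)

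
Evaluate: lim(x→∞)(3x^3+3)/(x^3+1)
Divide numerator and denominator by x^3:
lim (3+3/x^3)/(1+1/x^3) = 3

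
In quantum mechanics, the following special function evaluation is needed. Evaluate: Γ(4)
Γ(n) = (n-1)! for positive integers
Γ(4) = 3! = 6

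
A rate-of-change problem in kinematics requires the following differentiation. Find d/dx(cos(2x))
Chain rule: d/dx[cos(u)] = -sin(u)·u' where u = 2x
u' = 2

Answer: -2·sin(2x)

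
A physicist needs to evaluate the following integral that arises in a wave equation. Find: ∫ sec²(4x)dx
Since d/dx[tan(4x)]=4sec²(4x), integral=tan(4x)/4 + C

Answer: (1/4)tan(4x) + C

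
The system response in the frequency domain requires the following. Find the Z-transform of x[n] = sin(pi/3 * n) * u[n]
Z{sin(w0 * n) * u[n]} = z * sin(w0)/(z^2 - 2z * cos(w0) + 1)
With w0 = pi/3: X(z) = z * sin(pi/3)/(z^2 - 2z * cos(pi/3) + 1)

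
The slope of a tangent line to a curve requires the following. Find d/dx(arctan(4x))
d/dx[arctan(u)]=u'/(1 + u²), u=4x, u'=4

Answer: 4/(1 + 16x²)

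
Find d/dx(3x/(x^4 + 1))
Quotient rule: (f/g)' = (f'g - fg')/g²
f = 3x, f' = 3
g = x^4+1, g' = 4x^3

Answer: (3·(x^4+1)-12x^4)/(x^4+1)²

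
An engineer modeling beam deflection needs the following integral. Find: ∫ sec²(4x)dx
Since d/dx[tan(4x)] = 4sec²(4x), integral = tan(4x)/4 + C

Answer: (1/4)tan(4x) + C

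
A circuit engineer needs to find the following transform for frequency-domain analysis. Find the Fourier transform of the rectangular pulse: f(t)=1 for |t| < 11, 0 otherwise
F(omega) = integral from -11 to 11 of e^(-j * omega * t) dt
= 2 * sin(11 * omega)/omega = 22 * sinc(11 * omega/pi)

Answer: 2 * sin(11 * omega)/omega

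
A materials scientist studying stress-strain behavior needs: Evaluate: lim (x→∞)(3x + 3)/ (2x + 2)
Divide numerator and denominator by x:
lim (3 + 3/x)/(2 + 2/x) = 3/2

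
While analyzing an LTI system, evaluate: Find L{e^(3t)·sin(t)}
First shifting: L{e^(at)f(t)}=F(s-a)
L{sin(t)}=1/(s²+1)
Shift: 1/((s-3)²+1)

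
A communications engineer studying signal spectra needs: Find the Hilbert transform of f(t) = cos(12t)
The Hilbert transform shifts each frequency component by -pi/2.
H{cos(wt)}=sin(wt)
With w=12: H{cos(12t)}=sin(12t)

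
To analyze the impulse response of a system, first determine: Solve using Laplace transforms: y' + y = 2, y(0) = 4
Take L of both sides: sY(s)-4+Y(s)=2/s
Y(s)(s+1)=2/s+4
Y(s)=2/(s(s+1))+4/(s+1)
Partial fractions: 2/(s(s+1))=2/s - 2/(s+1)
So Y(s)=2/s+2/(s+1)
Inverse transform (L^(-1){1/s}=1, L^(-1){1/(s+1)}=e^(-t)):

Answer: y(t)=2+2·e^(-t)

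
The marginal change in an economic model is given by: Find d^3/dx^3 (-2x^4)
Apply power rule 3 times:
d^1: -8x^3
d^2: -24x^2
d^3: -48x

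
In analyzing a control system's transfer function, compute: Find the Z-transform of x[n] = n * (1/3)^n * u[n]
Using the property Z{n*a^n*u[n]}=az/(z-a)^2
With a=1/3: X(z)=(1/3)z/(z - 1/3)^2, |z| > 1/3

Answer: (1/3)z/(z - 1/3)^2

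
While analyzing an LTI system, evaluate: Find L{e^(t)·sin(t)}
First shifting: L{e^(at)f(t)}=F(s-a)
L{sin(t)}=1/(s² + 1)
Shift: 1/((s-1)² + 1)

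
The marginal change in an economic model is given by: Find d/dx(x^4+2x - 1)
Power rule: d/dx(ax^n)=n·a·x^(n-1)
Term by term: 4·x^3+2

Answer: 4x^3+2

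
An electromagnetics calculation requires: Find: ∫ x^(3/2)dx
Power rule: ∫ x^(3/2) dx=x^(5/2)/(5/2)+C

Answer: (2/5)·x^(5/2)+C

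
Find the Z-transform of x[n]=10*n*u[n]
Z{n*u[n]}=z/(z-1)^2
By linearity: Z{10*n*u[n]}=10z/(z-1)^2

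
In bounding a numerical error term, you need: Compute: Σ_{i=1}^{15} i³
Using formula: Σ i^3 = [n(n + 1)/2]² = [15·16/2]² = 14400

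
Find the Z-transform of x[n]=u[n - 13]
Using the time-shift property: Z{u[n-13]} = z^(-13) * z/(z-1)
= z^(-12)/(z-1)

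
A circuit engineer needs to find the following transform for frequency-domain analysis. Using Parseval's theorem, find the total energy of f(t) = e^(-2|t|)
Parseval's theorem: E=integral |f(t)|^2 dt=(1/2pi) integral |F(omega)|^2 domega
E=integral_{-inf}^{inf} e^(-4|t|) dt=2 * integral_0^inf e^(-4t) dt=2/(2 * 2)=1/2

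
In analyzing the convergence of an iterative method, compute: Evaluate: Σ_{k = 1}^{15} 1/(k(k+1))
Partial fractions: 1/(k(k+1))=1/k - 1/(k+1)
Telescoping sum: 1(1-1/16)=1·15/16

Answer: 15/16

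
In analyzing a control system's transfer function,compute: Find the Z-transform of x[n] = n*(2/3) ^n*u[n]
Using the property Z{n*a^n*u[n]}=az/(z-a)^2
With a=2/3: X(z)=(2/3)z/(z - 2/3)^2, |z| > 2/3

Answer: (2/3)z/(z - 2/3)^2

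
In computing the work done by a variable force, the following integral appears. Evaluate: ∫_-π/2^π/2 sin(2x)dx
Antiderivative: -cos(2x)/2
Evaluate at bounds: [-cos(2·π/2)/2] - [-cos(2·-π/2)/2]
= (-(-1)+(-1))/2 = 0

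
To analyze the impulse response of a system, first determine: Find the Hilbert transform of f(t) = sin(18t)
The Hilbert transform shifts each frequency component by -pi/2.
H{sin(wt)}=-cos(wt)
With w=18: H{sin(18t)}=-cos(18t)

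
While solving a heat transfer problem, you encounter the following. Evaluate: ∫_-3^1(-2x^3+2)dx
Step 1: Find antiderivative F(x)=(-1/2)x^4+2x
Step 2: F(1) - F(-3)=3/2 - (-93/2)=48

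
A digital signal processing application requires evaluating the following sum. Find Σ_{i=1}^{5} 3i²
=3·n(n + 1)(2n + 1)/6=3·5·6·11/6=165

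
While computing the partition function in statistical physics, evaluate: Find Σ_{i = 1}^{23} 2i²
= 2·n(n + 1)(2n + 1)/6 = 2·23·24·47/6 = 8648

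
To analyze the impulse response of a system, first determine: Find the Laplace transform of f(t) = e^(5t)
L{e^(at)} = 1/(s-a)
L{e^(5t)} = 1/(s-5)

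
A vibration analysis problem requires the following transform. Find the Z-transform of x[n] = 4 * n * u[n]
Z{n * u[n]}=z/(z-1)^2
By linearity: Z{4 * n * u[n]}=4z/(z-1)^2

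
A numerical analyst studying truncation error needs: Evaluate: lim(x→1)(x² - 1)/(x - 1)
Factor: (x² - 1)=(x-1)(x + 1)
Cancel (x-1): lim(x→1) (x + 1)=2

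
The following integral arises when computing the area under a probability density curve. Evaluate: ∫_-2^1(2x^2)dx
Step 1: Find antiderivative F(x) = (2/3)x^3
Step 2: F(1) - F(-2) = 2/3 - (-16/3) = 6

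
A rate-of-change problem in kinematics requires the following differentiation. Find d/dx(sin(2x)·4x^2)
Product rule: (fg)' = f'g + fg'
f = sin(2x), f' = 2·cos(2x)
g = 4x^2, g' = 8x

Answer: 8·cos(2x)·x^2 + 8·sin(2x)·x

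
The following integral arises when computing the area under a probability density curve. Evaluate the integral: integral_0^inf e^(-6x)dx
integral_0^inf e^(-6x) dx = [-1/6*e^(-6x)]_0^inf
= 0 - (-1/6) = 1/6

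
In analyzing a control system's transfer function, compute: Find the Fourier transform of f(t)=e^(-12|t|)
Using the standard pair: F{e^(-a|t|)}=2a/(a^2 + omega^2)
With a=12: F(omega)=24/(144 + omega^2)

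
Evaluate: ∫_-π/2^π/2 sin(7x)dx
Antiderivative: -cos(7x)/7
Evaluate at bounds: [-cos(7·π/2)/7] - [-cos(7·-π/2)/7]
= (-(0)+(0))/7 = 0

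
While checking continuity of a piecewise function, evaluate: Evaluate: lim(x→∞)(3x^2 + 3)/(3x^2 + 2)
Divide numerator and denominator by x^2:
lim (3 + 3/x^2)/(3 + 2/x^2)=1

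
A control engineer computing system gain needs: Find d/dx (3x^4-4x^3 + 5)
Power rule: d/dx(ax^n) = n·a·x^(n-1)
Term by term: 12·x^3 - 12·x^2

Answer: 12x^3 - 12x^2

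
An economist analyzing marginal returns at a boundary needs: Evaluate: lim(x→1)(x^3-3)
Polynomial is continuous, so substitute x = 1:
1·1^3 - 3 = -2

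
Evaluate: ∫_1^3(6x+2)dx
Step 1: Find antiderivative F(x) = 3x^2 + 2x
Step 2: F(3) - F(1) = 33 - (5) = 28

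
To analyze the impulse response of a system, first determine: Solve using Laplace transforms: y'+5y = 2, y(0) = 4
Take L of both sides: sY(s)-4+5Y(s) = 2/s
Y(s)(s+5) = 2/s+4
Y(s) = 2/(s(s+5))+4/(s+5)
Partial fractions: 2/(s(s+5)) = (2/5)/s - (2/5)/(s+5)
So Y(s) = (2/5)/s+(18/5)/(s+5)
Inverse transform (L^(-1){1/s} = 1, L^(-1){1/(s+5)} = e^(-5t)):

Answer: y(t) = 2/5+(18/5)·e^(-5t)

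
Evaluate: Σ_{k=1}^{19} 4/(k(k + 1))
Partial fractions: 4/(k(k+1))=4/k - 4/(k+1)
Telescoping sum: 4(1-1/20)=4·19/20

Answer: 19/5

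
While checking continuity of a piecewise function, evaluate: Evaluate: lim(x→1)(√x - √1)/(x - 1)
Multiply by conjugate (√x + √1)/(√x + √1):
= (x - 1)/((x - 1)(√x + √1)) = 1/(√x + √1)
As x → 1: 1/(2√1)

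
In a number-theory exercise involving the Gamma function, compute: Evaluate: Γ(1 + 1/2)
Γ(n+1/2)=(2n)!√π/(4^n·n!)
=2√π/(4·1)=(1/2)·√π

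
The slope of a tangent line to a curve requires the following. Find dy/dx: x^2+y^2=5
Differentiate: 2x+2y·(dy/dx)=0
dy/dx=-2x/(2y)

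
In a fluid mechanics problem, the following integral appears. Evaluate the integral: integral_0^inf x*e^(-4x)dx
This is a Gamma integral. Substitute u = 4x (du = 4 dx):
integral_0^inf x * e^(-4x) dx = (1/4^2) integral_0^inf u^1 * e^(-u) du
= Gamma(2)/4^2 = 1!/4^2 = 1/16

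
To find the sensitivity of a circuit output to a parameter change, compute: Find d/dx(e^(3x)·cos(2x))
Product rule: (fg)' = f'g+fg'
f = e^(3x), f' = 3·e^(3x)
g = cos(2x), g' = -2·sin(2x)

Answer: 3·e^(3x)·cos(2x)-2·e^(3x)·sin(2x)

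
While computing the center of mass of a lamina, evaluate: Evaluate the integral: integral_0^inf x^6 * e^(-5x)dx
This is a Gamma integral. Substitute u=5x (du=5 dx):
integral_0^inf x^6 * e^(-5x) dx=(1/5^7) integral_0^inf u^6 * e^(-u) du
=Gamma(7)/5^7=6!/5^7=720/78125

Answer: 144/15625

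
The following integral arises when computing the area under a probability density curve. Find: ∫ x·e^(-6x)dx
Integration by parts: u = x, dv = e^(-6x) dx
du = dx, v = e^(-6x)/(-6)
= x·e^(-6x)/(-6) - ∫ e^(-6x)/(-6) dx
= x·e^(-6x)/(-6) - e^(-6x)/36 + C

Answer: e^(-6x)(x/(-6) - 1/36) + C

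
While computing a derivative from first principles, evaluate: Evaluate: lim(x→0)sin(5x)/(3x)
L'Hôpital (0/0): lim 5cos(5x)/3=5/3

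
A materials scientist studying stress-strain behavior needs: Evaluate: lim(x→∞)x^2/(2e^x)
Apply L'Hôpital 2 times (∞/∞ each time):
Eventually get 2!/(2e^x) → 0

Answer: 0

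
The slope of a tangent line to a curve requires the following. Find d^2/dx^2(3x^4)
Apply power rule 2 times:
d^1: 12x^3
d^2: 36x^2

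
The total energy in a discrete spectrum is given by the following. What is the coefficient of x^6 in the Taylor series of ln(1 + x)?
ln(1+x) = Σ (-1)^(n+1) x^n/n
Coefficient of x^6 = (-1)^7/6 = -1/6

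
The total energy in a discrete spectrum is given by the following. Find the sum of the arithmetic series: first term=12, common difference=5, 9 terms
Last term: a_n = 12+(9-1)·5 = 52
Sum = n(a_1+a_n)/2 = 9(12+52)/2 = 288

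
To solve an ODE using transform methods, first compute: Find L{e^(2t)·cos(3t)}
First shifting: L{e^(at)f(t)} = F(s-a)
L{cos(3t)} = s/(s² + 9)
Shift: (s-2)/((s-2)² + 9)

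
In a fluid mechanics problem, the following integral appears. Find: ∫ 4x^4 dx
Using power rule: ∫ 4x^4 dx=4/5 x^5 + C=(4/5)x^5 + C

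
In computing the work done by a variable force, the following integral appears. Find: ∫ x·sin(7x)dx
By parts: u = x, dv = sin(7x) dx
du = dx, v = -cos(7x)/7
= -x·cos(7x)/7 + sin(7x)/7² + C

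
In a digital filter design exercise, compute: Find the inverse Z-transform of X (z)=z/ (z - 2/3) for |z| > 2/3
Standard pair: z/(z-a) <-> a^n * u[n] for causal signals
With a = 2/3: x[n] = (2/3)^n * u[n]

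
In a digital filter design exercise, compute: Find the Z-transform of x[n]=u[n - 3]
Using the time-shift property: Z{u[n-3]} = z^(-3)*z/(z-1)
= z^(-2)/(z-1)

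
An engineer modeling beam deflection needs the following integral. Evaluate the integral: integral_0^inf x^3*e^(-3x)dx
This is a Gamma integral. Substitute u=3x (du=3 dx):
integral_0^inf x^3 * e^(-3x) dx=(1/3^4) integral_0^inf u^3 * e^(-u) du
=Gamma(4)/3^4=3!/3^4=6/81

Answer: 2/27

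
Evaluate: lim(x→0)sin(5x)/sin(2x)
sin(u) ≈ u for small u:
sin(5x)/sin(2x) ≈ 5x/(2x) = 5/2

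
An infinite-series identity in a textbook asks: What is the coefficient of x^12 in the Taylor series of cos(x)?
cos(x)=Σ (-1)^k x^(2k)/(2k)!
For x^12: (-1)^6/12!=1/479001600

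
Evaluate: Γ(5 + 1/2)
Γ(n+1/2)=(2n)!√π/(4^n·n!)
=3628800√π/(1024·120)=(945/32)·√π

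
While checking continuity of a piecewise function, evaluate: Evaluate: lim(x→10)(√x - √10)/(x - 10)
Multiply by conjugate (√x+√10)/(√x+√10):
= (x - 10)/((x - 10)(√x+√10)) = 1/(√x+√10)
As x → 10: 1/(2√10)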